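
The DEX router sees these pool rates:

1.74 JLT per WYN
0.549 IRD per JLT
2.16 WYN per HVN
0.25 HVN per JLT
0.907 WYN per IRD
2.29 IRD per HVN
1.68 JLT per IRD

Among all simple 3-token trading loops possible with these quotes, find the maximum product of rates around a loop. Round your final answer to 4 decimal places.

0.9618

JLT→HVN→IRD→JLT: 0.25 × 2.29 × 1.68 = 0.96180
JLT→HVN→WYN→JLT: 0.25 × 2.16 × 1.74 = 0.93960
JLT→IRD→WYN→JLT: 0.549 × 0.907 × 1.74 = 0.86642
Maximum is JLT→HVN→IRD→JLT at 0.9618; no arbitrage — every cycle loses value.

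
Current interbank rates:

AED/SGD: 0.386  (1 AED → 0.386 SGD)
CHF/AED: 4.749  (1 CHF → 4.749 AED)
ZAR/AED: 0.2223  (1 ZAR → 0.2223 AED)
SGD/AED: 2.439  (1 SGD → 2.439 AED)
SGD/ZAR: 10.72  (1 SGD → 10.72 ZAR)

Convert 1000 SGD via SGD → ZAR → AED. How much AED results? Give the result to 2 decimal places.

2383.06

1000 SGD × 10.72 = 10720 ZAR
10720 ZAR × 0.2223 = 2383.056 AED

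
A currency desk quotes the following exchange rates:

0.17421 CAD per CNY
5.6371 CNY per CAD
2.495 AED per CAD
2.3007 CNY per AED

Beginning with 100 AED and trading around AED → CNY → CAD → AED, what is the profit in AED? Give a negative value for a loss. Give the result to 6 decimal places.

100 AED × 2.3007 = 230.07 CNY
230.07 CNY × 0.17421 = 40.0804947 CAD
40.0804947 CAD × 2.495 = 100.0008342765 AED
Net change: 100.0008342765 − 100 = 0.0008342765 AED

0.000834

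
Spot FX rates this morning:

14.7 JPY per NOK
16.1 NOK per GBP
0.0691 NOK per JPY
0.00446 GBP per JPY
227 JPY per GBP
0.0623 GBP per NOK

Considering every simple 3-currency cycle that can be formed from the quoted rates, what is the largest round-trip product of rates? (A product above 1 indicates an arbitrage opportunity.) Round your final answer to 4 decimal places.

JPY→GBP→NOK→JPY: 0.00446 × 16.1 × 14.7 = 1.05555
JPY→NOK→GBP→JPY: 0.0691 × 0.0623 × 227 = 0.97722
Maximum is JPY→GBP→NOK→JPY at 1.0555; arbitrage exists.

1.0555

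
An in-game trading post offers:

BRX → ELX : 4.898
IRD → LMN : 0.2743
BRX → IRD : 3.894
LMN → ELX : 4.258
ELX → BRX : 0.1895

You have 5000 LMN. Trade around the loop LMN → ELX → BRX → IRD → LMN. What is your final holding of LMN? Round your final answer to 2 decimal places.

4309.30

5000 LMN × 4.258 = 21290 ELX
21290 ELX × 0.1895 = 4034.455 BRX
4034.455 BRX × 3.894 = 15710.16777 IRD
15710.16777 IRD × 0.2743 = 4309.299019311 LMN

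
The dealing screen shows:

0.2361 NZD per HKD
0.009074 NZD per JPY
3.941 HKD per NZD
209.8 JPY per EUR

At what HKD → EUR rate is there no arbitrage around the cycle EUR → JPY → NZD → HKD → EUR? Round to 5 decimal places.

Known legs of the cycle: 209.8 × 0.009074 × 3.941 = 7.5025810132
For no arbitrage the full-cycle product must be 1, so the missing rate is 1 / 7.5025810132 ≈ 0.1332875.

0.13329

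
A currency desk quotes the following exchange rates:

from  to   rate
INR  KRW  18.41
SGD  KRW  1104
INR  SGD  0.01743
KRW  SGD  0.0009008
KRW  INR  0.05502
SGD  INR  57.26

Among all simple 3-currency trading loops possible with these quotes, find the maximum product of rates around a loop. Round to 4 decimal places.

SGD→KRW→INR→SGD: 1104 × 0.05502 × 0.01743 = 1.05873
SGD→INR→KRW→SGD: 57.26 × 18.41 × 0.0009008 = 0.94958
Maximum is SGD→KRW→INR→SGD at 1.0587; arbitrage exists.

1.0587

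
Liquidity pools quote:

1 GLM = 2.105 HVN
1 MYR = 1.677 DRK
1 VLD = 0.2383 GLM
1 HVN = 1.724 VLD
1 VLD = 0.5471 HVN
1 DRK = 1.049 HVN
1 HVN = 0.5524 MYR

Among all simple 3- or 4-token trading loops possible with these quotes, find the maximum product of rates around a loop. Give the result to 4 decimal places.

HVN→MYR→DRK→HVN: 0.5524 × 1.677 × 1.049 = 0.97177
GLM→HVN→VLD→GLM: 2.105 × 1.724 × 0.2383 = 0.86480
Maximum is HVN→MYR→DRK→HVN at 0.9718; no arbitrage — every cycle loses value.

0.9718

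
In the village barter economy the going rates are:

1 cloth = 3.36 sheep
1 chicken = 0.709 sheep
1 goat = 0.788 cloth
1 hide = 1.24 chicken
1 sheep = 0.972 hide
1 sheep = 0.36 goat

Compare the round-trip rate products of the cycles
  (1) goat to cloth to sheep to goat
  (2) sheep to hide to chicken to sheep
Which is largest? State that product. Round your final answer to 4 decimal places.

0.9532

(1) 0.788 × 3.36 × 0.36 = 0.95316
(2) 0.972 × 1.24 × 0.709 = 0.85454
Highest is cycle (1) at 0.9532 (≤1, no arbitrage).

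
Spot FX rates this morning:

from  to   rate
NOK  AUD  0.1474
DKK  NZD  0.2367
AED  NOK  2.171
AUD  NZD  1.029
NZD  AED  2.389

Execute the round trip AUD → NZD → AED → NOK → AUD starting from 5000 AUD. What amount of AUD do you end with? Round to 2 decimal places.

5000 AUD × 1.029 = 5145 NZD
5145 NZD × 2.389 = 12291.405 AED
12291.405 AED × 2.171 = 26684.640255 NOK
26684.640255 NOK × 0.1474 = 3933.315973587 AUD

3933.32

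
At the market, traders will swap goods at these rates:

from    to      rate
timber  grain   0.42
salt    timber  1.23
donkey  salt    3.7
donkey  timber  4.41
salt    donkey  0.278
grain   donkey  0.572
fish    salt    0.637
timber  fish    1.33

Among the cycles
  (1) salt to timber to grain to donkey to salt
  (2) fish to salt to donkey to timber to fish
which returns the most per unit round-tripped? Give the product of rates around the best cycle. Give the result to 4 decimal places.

(1) 1.23 × 0.42 × 0.572 × 3.7 = 1.09333
(2) 0.637 × 0.278 × 4.41 × 1.33 = 1.03866
Highest is cycle (1) at 1.0933 (>1, arbitrage).

1.0933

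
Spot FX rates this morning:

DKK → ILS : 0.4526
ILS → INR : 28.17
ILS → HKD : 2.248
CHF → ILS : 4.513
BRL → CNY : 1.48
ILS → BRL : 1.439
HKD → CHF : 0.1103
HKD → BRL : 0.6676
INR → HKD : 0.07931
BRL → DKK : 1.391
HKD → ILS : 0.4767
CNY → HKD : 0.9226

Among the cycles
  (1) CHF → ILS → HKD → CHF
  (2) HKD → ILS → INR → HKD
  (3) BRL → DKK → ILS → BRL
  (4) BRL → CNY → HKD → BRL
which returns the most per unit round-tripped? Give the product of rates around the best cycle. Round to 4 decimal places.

1.1190

(1) 4.513 × 2.248 × 0.1103 = 1.11902
(2) 0.4767 × 28.17 × 0.07931 = 1.06503
(3) 1.391 × 0.4526 × 1.439 = 0.90595
(4) 1.48 × 0.9226 × 0.6676 = 0.91157
Highest is cycle (1) at 1.1190 (>1, arbitrage).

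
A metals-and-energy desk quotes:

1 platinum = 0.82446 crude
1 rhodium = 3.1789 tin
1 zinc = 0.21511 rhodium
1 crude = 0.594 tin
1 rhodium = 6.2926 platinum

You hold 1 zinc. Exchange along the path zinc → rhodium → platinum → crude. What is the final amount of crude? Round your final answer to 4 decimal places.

1.1160

1 zinc × 0.21511 = 0.21511 rhodium
0.21511 rhodium × 6.2926 = 1.353601186 platinum
1.353601186 platinum × 0.82446 = 1.11599003380956 crude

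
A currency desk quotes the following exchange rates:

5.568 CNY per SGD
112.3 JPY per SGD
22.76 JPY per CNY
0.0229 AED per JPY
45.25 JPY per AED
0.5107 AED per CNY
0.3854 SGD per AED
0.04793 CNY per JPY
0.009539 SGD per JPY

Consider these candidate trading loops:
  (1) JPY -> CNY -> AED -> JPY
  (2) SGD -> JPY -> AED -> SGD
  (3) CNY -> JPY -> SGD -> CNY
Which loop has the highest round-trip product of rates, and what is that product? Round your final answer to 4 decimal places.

(1) 0.04793 × 0.5107 × 45.25 = 1.10762
(2) 112.3 × 0.0229 × 0.3854 = 0.99112
(3) 22.76 × 0.009539 × 5.568 = 1.20886
Highest is cycle (3) at 1.2089 (>1, arbitrage).

1.2089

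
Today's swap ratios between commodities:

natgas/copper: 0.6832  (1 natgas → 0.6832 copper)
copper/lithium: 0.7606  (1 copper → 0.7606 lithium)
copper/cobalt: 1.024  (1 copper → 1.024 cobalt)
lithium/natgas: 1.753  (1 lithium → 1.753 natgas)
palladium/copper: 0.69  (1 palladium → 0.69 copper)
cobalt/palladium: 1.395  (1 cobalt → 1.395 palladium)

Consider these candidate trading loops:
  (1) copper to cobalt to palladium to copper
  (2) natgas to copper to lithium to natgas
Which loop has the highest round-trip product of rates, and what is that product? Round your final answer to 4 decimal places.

0.9857

(1) 1.024 × 1.395 × 0.69 = 0.98565
(2) 0.6832 × 0.7606 × 1.753 = 0.91093
Highest is cycle (1) at 0.9857 (≤1, no arbitrage).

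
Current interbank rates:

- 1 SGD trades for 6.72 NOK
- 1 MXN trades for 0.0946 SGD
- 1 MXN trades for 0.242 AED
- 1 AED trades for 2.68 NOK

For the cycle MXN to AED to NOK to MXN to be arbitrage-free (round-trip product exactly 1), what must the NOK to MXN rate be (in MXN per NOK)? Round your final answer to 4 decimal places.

1.5419

Known legs of the cycle: 0.242 × 2.68 = 0.64856
For no arbitrage the full-cycle product must be 1, so the missing rate is 1 / 0.64856 ≈ 1.541877.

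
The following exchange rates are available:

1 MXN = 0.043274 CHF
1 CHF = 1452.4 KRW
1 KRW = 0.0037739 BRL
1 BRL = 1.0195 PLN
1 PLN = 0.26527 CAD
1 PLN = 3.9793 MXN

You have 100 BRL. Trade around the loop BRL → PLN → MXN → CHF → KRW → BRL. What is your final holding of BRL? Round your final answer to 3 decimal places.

96.227

100 BRL × 1.0195 = 101.95 PLN
101.95 PLN × 3.9793 = 405.689635 MXN
405.689635 MXN × 0.043274 = 17.55581326499 CHF
17.55581326499 CHF × 1452.4 = 25498.063186071476 KRW
25498.063186071476 KRW × 0.0037739 = 96.2271406579151432764 BRL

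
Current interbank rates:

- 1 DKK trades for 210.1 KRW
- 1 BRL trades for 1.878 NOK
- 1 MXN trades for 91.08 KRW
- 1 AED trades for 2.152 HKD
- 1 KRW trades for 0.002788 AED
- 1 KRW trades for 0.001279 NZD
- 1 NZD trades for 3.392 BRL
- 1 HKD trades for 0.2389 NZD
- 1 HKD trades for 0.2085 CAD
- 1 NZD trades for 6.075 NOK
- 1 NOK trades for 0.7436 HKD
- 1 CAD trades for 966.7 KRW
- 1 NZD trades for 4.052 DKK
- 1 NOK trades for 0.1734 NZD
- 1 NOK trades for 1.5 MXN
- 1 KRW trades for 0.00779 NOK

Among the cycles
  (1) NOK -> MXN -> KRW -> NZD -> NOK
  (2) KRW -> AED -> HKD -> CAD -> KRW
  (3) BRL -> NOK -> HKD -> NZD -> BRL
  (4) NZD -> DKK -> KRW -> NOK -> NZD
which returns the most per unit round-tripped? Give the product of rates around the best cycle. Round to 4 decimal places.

1.2093

(1) 1.5 × 91.08 × 0.001279 × 6.075 = 1.06153
(2) 0.002788 × 2.152 × 0.2085 × 966.7 = 1.20930
(3) 1.878 × 0.7436 × 0.2389 × 3.392 = 1.13164
(4) 4.052 × 210.1 × 0.00779 × 0.1734 = 1.14996
Highest is cycle (2) at 1.2093 (>1, arbitrage).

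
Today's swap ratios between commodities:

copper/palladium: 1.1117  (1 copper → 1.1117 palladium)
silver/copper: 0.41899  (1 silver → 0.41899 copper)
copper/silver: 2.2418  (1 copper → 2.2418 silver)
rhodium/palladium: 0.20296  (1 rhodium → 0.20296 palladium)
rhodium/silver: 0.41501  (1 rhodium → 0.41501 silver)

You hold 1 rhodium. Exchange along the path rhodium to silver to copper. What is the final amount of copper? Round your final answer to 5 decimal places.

0.17389

1 rhodium × 0.41501 = 0.41501 silver
0.41501 silver × 0.41899 = 0.1738850399 copper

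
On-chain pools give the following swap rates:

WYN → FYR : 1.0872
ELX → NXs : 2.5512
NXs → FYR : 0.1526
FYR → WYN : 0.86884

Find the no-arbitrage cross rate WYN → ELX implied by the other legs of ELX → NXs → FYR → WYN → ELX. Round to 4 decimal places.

Known legs of the cycle: 2.5512 × 0.1526 × 0.86884 = 0.3382508111808
For no arbitrage the full-cycle product must be 1, so the missing rate is 1 / 0.3382508111808 ≈ 2.956386.

2.9564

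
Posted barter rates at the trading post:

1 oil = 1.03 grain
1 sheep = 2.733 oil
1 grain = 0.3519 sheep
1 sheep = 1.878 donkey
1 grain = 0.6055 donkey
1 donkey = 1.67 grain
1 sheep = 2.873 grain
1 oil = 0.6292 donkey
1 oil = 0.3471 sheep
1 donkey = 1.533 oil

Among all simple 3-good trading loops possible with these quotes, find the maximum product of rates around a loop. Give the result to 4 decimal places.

1.1036

grain→sheep→donkey→grain: 0.3519 × 1.878 × 1.67 = 1.10365
oil→sheep→donkey→oil: 0.3471 × 1.878 × 1.533 = 0.99929
oil→grain→sheep→oil: 1.03 × 0.3519 × 2.733 = 0.99059
oil→grain→donkey→oil: 1.03 × 0.6055 × 1.533 = 0.95608
Maximum is grain→sheep→donkey→grain at 1.1036; arbitrage exists.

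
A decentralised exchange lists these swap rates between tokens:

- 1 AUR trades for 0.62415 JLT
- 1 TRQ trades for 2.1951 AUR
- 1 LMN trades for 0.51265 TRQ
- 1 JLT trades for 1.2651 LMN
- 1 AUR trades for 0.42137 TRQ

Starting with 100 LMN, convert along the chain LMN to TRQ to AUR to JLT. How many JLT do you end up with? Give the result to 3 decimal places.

100 LMN × 0.51265 = 51.265 TRQ
51.265 TRQ × 2.1951 = 112.5318015 AUR
112.5318015 AUR × 0.62415 = 70.236723906225 JLT

70.237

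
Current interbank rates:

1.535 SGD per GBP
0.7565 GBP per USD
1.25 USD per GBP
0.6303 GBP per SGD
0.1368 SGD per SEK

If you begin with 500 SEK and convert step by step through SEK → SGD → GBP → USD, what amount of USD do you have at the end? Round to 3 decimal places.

500 SEK × 0.1368 = 68.4 SGD
68.4 SGD × 0.6303 = 43.11252 GBP
43.11252 GBP × 1.25 = 53.89065 USD

53.891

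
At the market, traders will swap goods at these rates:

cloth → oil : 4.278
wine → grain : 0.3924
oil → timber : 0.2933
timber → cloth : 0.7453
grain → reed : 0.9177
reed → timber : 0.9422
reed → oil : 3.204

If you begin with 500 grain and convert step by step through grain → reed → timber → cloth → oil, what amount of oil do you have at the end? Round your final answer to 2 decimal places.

500 grain × 0.9177 = 458.85 reed
458.85 reed × 0.9422 = 432.32847 timber
432.32847 timber × 0.7453 = 322.214408691 cloth
322.214408691 cloth × 4.278 = 1378.433240380098 oil

1378.43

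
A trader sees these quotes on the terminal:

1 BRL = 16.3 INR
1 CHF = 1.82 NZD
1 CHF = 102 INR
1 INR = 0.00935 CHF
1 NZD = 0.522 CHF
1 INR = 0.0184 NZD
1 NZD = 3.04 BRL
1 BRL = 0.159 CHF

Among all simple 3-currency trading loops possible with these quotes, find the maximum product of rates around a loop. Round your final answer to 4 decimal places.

NZD→CHF→INR→NZD: 0.522 × 102 × 0.0184 = 0.97969
NZD→BRL→INR→NZD: 3.04 × 16.3 × 0.0184 = 0.91176
NZD→BRL→CHF→NZD: 3.04 × 0.159 × 1.82 = 0.87972
Maximum is NZD→CHF→INR→NZD at 0.9797; no arbitrage — every cycle loses value.

0.9797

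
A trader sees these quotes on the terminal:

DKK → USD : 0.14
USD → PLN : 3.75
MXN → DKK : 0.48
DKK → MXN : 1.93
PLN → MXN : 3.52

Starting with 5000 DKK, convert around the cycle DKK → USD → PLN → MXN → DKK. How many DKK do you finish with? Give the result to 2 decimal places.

4435.20

5000 DKK × 0.14 = 700 USD
700 USD × 3.75 = 2625 PLN
2625 PLN × 3.52 = 9240 MXN
9240 MXN × 0.48 = 4435.2 DKK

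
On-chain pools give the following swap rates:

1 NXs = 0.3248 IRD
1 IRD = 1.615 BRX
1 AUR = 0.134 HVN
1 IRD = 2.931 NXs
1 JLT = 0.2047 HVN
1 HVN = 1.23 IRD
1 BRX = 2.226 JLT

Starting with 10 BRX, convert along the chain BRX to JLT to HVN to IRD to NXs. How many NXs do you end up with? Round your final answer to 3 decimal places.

10 BRX × 2.226 = 22.26 JLT
22.26 JLT × 0.2047 = 4.556622 HVN
4.556622 HVN × 1.23 = 5.60464506 IRD
5.60464506 IRD × 2.931 = 16.42721467086 NXs

16.427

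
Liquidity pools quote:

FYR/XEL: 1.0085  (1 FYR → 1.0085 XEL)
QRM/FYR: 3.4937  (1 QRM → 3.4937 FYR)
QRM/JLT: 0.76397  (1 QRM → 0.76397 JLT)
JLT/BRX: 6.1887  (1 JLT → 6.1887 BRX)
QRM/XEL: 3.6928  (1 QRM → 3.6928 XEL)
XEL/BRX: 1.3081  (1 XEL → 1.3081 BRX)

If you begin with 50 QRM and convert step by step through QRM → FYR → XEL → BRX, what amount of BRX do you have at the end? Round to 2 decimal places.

230.45

50 QRM × 3.4937 = 174.685 FYR
174.685 FYR × 1.0085 = 176.1698225 XEL
176.1698225 XEL × 1.3081 = 230.44774481225 BRX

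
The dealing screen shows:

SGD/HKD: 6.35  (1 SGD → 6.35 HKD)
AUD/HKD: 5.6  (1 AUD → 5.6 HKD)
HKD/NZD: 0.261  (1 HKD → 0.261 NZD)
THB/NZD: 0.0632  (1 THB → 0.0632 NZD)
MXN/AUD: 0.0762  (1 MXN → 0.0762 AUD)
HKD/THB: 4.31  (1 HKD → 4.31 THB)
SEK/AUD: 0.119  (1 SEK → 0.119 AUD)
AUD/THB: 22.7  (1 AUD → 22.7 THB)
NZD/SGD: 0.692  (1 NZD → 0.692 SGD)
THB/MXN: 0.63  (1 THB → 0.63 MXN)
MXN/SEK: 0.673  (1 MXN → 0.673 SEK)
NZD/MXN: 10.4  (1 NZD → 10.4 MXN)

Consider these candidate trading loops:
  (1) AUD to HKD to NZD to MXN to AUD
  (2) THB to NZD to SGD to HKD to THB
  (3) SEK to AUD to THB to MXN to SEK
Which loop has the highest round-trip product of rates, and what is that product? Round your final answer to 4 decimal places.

(1) 5.6 × 0.261 × 10.4 × 0.0762 = 1.15829
(2) 0.0632 × 0.692 × 6.35 × 4.31 = 1.19694
(3) 0.119 × 22.7 × 0.63 × 0.673 = 1.14532
Highest is cycle (2) at 1.1969 (>1, arbitrage).

1.1969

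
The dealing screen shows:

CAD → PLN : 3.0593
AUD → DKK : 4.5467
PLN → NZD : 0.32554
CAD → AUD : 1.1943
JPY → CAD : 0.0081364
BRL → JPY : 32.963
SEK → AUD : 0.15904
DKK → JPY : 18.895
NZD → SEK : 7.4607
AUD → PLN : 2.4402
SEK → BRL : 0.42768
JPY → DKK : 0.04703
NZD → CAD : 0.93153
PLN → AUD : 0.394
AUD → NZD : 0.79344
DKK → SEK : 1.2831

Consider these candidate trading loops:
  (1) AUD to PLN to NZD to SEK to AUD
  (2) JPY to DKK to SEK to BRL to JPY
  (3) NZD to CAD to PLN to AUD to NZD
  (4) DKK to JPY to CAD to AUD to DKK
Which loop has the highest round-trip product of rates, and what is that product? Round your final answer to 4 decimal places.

(1) 2.4402 × 0.32554 × 7.4607 × 0.15904 = 0.94257
(2) 0.04703 × 1.2831 × 0.42768 × 32.963 = 0.85071
(3) 0.93153 × 3.0593 × 0.394 × 0.79344 = 0.89090
(4) 18.895 × 0.0081364 × 1.1943 × 4.5467 = 0.83481
Highest is cycle (1) at 0.9426 (≤1, no arbitrage).

0.9426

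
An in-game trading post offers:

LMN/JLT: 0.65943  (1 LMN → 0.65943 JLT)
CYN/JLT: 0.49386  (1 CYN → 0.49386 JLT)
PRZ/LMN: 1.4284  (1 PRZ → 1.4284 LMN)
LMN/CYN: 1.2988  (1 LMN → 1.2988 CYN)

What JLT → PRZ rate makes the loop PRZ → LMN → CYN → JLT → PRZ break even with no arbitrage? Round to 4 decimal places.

1.0915

Known legs of the cycle: 1.4284 × 1.2988 × 0.49386 = 0.9162119956512
For no arbitrage the full-cycle product must be 1, so the missing rate is 1 / 0.9162119956512 ≈ 1.091450.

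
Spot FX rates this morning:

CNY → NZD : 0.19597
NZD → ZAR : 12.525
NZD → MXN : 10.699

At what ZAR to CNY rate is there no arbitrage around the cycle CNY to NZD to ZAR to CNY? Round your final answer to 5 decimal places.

Known legs of the cycle: 0.19597 × 12.525 = 2.45452425
For no arbitrage the full-cycle product must be 1, so the missing rate is 1 / 2.45452425 ≈ 0.4074109.

0.40741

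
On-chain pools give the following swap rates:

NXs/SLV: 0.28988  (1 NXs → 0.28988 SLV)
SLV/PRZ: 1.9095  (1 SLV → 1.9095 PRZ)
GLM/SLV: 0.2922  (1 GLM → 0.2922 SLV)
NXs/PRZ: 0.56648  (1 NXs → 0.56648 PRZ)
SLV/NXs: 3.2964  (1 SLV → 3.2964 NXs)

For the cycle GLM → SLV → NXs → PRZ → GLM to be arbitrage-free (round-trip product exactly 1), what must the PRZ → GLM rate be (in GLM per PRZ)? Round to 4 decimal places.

Known legs of the cycle: 0.2922 × 3.2964 × 0.56648 = 0.5456381131584
For no arbitrage the full-cycle product must be 1, so the missing rate is 1 / 0.5456381131584 ≈ 1.832717.

1.8327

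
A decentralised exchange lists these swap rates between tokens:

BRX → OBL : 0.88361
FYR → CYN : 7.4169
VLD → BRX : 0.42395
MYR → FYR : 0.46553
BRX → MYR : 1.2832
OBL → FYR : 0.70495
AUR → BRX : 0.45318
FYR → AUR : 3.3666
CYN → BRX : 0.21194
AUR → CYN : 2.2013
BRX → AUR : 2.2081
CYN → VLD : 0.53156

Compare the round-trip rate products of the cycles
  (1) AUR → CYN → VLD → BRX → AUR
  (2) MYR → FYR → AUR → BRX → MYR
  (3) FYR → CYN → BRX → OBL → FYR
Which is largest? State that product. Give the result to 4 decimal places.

1.0954

(1) 2.2013 × 0.53156 × 0.42395 × 2.2081 = 1.09538
(2) 0.46553 × 3.3666 × 0.45318 × 1.2832 = 0.91139
(3) 7.4169 × 0.21194 × 0.88361 × 0.70495 = 0.97916
Highest is cycle (1) at 1.0954 (>1, arbitrage).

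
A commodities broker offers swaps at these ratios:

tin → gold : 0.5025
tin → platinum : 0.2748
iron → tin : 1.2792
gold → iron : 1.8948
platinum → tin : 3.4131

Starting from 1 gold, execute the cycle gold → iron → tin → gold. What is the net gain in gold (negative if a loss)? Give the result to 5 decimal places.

1 gold × 1.8948 = 1.8948 iron
1.8948 iron × 1.2792 = 2.42382816 tin
2.42382816 tin × 0.5025 = 1.2179736504 gold
Net change: 1.2179736504 − 1 = 0.2179736504 gold

0.21797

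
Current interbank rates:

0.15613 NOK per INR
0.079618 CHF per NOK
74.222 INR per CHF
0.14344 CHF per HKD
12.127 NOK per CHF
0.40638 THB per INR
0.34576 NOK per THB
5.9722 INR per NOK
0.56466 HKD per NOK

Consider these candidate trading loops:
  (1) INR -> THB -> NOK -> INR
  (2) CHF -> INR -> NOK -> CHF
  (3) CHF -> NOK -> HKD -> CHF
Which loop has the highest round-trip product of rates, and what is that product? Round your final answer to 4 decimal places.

(1) 0.40638 × 0.34576 × 5.9722 = 0.83915
(2) 74.222 × 0.15613 × 0.079618 = 0.92264
(3) 12.127 × 0.56466 × 0.14344 = 0.98222
Highest is cycle (3) at 0.9822 (≤1, no arbitrage).

0.9822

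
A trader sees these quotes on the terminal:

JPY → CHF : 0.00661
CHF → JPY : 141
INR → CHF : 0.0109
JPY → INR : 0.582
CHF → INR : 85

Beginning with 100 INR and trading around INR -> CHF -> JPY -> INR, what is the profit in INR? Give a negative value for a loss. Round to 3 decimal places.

-10.552

100 INR × 0.0109 = 1.09 CHF
1.09 CHF × 141 = 153.69 JPY
153.69 JPY × 0.582 = 89.44758 INR
Net change: 89.44758 − 100 = -10.55242 INR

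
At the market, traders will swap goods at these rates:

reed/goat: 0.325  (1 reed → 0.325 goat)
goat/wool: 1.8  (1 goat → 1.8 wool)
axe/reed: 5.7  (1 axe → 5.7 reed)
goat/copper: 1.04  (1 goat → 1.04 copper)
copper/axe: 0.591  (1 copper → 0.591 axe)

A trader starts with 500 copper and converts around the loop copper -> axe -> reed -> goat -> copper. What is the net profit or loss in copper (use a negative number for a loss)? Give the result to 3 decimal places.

69.310

500 copper × 0.591 = 295.5 axe
295.5 axe × 5.7 = 1684.35 reed
1684.35 reed × 0.325 = 547.41375 goat
547.41375 goat × 1.04 = 569.3103 copper
Net change: 569.3103 − 500 = 69.3103 copper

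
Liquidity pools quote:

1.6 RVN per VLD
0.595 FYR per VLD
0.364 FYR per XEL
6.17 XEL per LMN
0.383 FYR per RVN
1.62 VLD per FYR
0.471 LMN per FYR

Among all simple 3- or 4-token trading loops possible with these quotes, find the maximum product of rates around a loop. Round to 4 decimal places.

FYR→LMN→XEL→FYR: 0.471 × 6.17 × 0.364 = 1.05781
FYR→VLD→RVN→FYR: 1.62 × 1.6 × 0.383 = 0.99274
Maximum is FYR→LMN→XEL→FYR at 1.0578; arbitrage exists.

1.0578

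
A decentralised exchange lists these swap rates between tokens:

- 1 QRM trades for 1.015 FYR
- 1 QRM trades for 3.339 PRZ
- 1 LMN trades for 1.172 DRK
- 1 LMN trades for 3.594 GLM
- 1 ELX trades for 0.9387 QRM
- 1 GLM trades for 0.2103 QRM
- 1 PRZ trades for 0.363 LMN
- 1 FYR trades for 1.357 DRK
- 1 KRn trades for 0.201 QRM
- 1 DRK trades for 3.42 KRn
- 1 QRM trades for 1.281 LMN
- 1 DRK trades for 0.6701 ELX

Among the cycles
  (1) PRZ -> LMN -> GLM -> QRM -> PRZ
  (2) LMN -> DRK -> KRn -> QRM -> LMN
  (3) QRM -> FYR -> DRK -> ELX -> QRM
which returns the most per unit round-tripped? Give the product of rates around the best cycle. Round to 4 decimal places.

(1) 0.363 × 3.594 × 0.2103 × 3.339 = 0.91609
(2) 1.172 × 3.42 × 0.201 × 1.281 = 1.03205
(3) 1.015 × 1.357 × 0.6701 × 0.9387 = 0.86639
Highest is cycle (2) at 1.0320 (>1, arbitrage).

1.0320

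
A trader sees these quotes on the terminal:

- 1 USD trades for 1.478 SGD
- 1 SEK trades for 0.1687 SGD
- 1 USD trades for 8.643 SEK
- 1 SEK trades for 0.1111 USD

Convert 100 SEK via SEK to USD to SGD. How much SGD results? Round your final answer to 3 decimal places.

100 SEK × 0.1111 = 11.11 USD
11.11 USD × 1.478 = 16.42058 SGD

16.421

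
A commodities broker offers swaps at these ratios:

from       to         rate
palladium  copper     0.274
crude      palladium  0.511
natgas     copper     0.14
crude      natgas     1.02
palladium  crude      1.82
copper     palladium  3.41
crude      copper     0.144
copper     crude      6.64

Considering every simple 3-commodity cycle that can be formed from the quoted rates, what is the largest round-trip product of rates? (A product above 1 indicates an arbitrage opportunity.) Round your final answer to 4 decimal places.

copper→crude→natgas→copper: 6.64 × 1.02 × 0.14 = 0.94819
copper→crude→palladium→copper: 6.64 × 0.511 × 0.274 = 0.92969
copper→palladium→crude→copper: 3.41 × 1.82 × 0.144 = 0.89369
Maximum is copper→crude→natgas→copper at 0.9482; no arbitrage — every cycle loses value.

0.9482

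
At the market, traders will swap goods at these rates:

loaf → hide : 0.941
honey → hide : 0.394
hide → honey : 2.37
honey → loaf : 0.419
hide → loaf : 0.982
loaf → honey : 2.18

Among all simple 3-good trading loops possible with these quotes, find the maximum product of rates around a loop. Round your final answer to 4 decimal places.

0.9344

hide→honey→loaf→hide: 2.37 × 0.419 × 0.941 = 0.93444
hide→loaf→honey→hide: 0.982 × 2.18 × 0.394 = 0.84346
Maximum is hide→honey→loaf→hide at 0.9344; no arbitrage — every cycle loses value.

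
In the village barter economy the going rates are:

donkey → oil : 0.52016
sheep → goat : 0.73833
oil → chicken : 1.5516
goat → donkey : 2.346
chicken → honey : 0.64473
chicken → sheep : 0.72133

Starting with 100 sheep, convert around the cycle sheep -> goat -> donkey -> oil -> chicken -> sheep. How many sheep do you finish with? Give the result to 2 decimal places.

100.84

100 sheep × 0.73833 = 73.833 goat
73.833 goat × 2.346 = 173.212218 donkey
173.212218 donkey × 0.52016 = 90.09806731488 oil
90.09806731488 oil × 1.5516 = 139.796161245767808 chicken
139.796161245767808 chicken × 0.72133 = 100.83916499140969294464 sheep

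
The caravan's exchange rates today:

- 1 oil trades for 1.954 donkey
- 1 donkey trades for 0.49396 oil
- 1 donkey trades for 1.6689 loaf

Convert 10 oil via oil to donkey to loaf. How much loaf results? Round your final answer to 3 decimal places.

10 oil × 1.954 = 19.54 donkey
19.54 donkey × 1.6689 = 32.610306 loaf

32.610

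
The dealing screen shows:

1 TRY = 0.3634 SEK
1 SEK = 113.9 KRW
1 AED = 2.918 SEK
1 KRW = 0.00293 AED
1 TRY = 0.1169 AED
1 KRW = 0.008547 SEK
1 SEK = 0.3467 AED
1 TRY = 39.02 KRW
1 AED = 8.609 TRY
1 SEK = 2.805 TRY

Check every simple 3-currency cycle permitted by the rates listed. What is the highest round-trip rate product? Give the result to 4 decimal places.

1.0847

AED→TRY→SEK→AED: 8.609 × 0.3634 × 0.3467 = 1.08465
KRW→AED→TRY→KRW: 0.00293 × 8.609 × 39.02 = 0.98425
KRW→AED→SEK→KRW: 0.00293 × 2.918 × 113.9 = 0.97382
AED→SEK→TRY→AED: 2.918 × 2.805 × 0.1169 = 0.95683
KRW→SEK→TRY→KRW: 0.008547 × 2.805 × 39.02 = 0.93548
Maximum is AED→TRY→SEK→AED at 1.0847; arbitrage exists.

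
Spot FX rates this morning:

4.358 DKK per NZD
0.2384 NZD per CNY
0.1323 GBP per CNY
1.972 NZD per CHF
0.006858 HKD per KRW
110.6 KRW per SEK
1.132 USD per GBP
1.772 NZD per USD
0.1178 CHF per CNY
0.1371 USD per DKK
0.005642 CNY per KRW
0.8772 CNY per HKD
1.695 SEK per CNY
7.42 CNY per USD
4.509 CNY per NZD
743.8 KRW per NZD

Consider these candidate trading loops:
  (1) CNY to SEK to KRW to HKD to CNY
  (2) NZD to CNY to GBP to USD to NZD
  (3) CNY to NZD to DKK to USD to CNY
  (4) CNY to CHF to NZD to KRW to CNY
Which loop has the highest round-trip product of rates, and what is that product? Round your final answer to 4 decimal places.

1.1966

(1) 1.695 × 110.6 × 0.006858 × 0.8772 = 1.12777
(2) 4.509 × 0.1323 × 1.132 × 1.772 = 1.19660
(3) 0.2384 × 4.358 × 0.1371 × 7.42 = 1.05690
(4) 0.1178 × 1.972 × 743.8 × 0.005642 = 0.97486
Highest is cycle (2) at 1.1966 (>1, arbitrage).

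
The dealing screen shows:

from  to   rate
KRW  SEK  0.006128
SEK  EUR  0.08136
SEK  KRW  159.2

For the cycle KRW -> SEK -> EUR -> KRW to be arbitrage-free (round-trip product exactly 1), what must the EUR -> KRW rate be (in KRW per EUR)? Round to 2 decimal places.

Known legs of the cycle: 0.006128 × 0.08136 = 0.00049857408
For no arbitrage the full-cycle product must be 1, so the missing rate is 1 / 0.00049857408 ≈ 2005.7200.

2005.72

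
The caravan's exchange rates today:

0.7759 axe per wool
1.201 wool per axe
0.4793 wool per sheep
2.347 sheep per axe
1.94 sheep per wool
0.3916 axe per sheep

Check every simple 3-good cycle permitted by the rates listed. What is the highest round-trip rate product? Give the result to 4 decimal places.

0.9124

sheep→axe→wool→sheep: 0.3916 × 1.201 × 1.94 = 0.91240
sheep→wool→axe→sheep: 0.4793 × 0.7759 × 2.347 = 0.87282
Maximum is sheep→axe→wool→sheep at 0.9124; no arbitrage — every cycle loses value.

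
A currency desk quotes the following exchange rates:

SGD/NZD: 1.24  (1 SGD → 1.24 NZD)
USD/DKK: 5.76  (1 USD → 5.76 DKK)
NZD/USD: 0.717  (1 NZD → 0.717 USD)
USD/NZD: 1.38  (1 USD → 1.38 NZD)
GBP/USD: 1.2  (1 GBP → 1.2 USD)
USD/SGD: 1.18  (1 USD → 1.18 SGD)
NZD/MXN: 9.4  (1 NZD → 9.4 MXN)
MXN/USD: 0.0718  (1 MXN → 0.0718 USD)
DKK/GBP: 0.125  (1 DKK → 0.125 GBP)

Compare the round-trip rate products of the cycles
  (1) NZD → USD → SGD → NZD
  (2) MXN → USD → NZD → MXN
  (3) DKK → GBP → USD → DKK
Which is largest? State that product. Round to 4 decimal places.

(1) 0.717 × 1.18 × 1.24 = 1.04911
(2) 0.0718 × 1.38 × 9.4 = 0.93139
(3) 0.125 × 1.2 × 5.76 = 0.86400
Highest is cycle (1) at 1.0491 (>1, arbitrage).

1.0491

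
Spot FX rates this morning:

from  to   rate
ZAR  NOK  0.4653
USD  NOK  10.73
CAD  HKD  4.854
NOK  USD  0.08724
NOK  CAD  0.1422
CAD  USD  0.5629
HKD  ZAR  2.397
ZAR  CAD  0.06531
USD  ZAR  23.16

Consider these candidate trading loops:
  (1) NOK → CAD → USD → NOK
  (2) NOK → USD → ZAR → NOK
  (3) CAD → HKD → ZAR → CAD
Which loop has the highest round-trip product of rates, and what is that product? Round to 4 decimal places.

0.9401

(1) 0.1422 × 0.5629 × 10.73 = 0.85888
(2) 0.08724 × 23.16 × 0.4653 = 0.94013
(3) 4.854 × 2.397 × 0.06531 = 0.75988
Highest is cycle (2) at 0.9401 (≤1, no arbitrage).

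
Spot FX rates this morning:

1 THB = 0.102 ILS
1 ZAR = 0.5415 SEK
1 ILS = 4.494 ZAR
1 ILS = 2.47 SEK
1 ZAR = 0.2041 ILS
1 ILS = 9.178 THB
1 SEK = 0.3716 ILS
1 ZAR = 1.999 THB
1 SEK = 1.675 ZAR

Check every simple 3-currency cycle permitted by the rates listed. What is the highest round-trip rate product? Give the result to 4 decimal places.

ILS→ZAR→THB→ILS: 4.494 × 1.999 × 0.102 = 0.91632
ILS→ZAR→SEK→ILS: 4.494 × 0.5415 × 0.3716 = 0.90429
ILS→SEK→ZAR→ILS: 2.47 × 1.675 × 0.2041 = 0.84441
Maximum is ILS→ZAR→THB→ILS at 0.9163; no arbitrage — every cycle loses value.

0.9163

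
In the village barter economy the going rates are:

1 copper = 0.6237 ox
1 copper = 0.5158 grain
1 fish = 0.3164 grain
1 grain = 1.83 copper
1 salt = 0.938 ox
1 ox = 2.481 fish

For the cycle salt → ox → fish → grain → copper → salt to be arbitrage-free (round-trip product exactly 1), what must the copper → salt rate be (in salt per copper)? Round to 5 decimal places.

Known legs of the cycle: 0.938 × 2.481 × 0.3164 × 1.83 = 1.347463988136
For no arbitrage the full-cycle product must be 1, so the missing rate is 1 / 1.347463988136 ≈ 0.7421349.

0.74213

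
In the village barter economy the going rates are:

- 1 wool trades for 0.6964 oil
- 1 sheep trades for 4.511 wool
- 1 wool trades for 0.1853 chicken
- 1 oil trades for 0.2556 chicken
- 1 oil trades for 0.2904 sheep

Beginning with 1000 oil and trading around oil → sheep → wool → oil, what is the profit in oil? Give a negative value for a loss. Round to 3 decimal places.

1000 oil × 0.2904 = 290.4 sheep
290.4 sheep × 4.511 = 1309.9944 wool
1309.9944 wool × 0.6964 = 912.28010016 oil
Net change: 912.28010016 − 1000 = -87.71989984 oil

-87.720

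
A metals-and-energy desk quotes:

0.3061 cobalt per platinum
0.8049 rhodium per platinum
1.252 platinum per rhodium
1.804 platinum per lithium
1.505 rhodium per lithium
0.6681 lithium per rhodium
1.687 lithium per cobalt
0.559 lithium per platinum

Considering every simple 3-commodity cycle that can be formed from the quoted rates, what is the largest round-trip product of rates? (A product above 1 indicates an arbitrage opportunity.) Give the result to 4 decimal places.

lithium→rhodium→platinum→lithium: 1.505 × 1.252 × 0.559 = 1.05330
lithium→platinum→rhodium→lithium: 1.804 × 0.8049 × 0.6681 = 0.97011
cobalt→lithium→platinum→cobalt: 1.687 × 1.804 × 0.3061 = 0.93157
Maximum is lithium→rhodium→platinum→lithium at 1.0533; arbitrage exists.

1.0533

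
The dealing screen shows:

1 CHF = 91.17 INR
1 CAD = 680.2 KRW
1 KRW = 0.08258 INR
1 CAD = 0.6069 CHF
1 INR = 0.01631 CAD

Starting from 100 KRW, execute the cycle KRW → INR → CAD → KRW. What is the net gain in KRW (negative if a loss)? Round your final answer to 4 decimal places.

-8.3852

100 KRW × 0.08258 = 8.258 INR
8.258 INR × 0.01631 = 0.13468798 CAD
0.13468798 CAD × 680.2 = 91.614763996 KRW
Net change: 91.614763996 − 100 = -8.385236004 KRW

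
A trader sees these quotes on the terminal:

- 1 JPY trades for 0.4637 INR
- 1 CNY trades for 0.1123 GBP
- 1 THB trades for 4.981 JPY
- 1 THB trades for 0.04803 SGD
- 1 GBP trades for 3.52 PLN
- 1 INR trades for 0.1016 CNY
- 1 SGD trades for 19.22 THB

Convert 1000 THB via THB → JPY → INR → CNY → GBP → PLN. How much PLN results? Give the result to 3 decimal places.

1000 THB × 4.981 = 4981 JPY
4981 JPY × 0.4637 = 2309.6897 INR
2309.6897 INR × 0.1016 = 234.66447352 CNY
234.66447352 CNY × 0.1123 = 26.352820376296 GBP
26.352820376296 GBP × 3.52 = 92.76192772456192 PLN

92.762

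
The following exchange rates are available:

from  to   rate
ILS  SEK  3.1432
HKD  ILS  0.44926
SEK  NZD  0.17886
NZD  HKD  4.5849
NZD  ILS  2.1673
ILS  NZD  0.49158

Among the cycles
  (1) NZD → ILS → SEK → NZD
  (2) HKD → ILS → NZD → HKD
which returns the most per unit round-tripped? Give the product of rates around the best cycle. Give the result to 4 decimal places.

(1) 2.1673 × 3.1432 × 0.17886 = 1.21844
(2) 0.44926 × 0.49158 × 4.5849 = 1.01256
Highest is cycle (1) at 1.2184 (>1, arbitrage).

1.2184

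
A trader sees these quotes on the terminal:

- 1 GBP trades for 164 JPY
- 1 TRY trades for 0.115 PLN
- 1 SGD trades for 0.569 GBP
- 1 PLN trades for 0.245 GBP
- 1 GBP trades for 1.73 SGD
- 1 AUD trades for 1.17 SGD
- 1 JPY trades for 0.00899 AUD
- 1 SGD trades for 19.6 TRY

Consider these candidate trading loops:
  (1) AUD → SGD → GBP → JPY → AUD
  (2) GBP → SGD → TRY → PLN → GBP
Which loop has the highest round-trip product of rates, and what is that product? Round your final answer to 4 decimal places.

(1) 1.17 × 0.569 × 164 × 0.00899 = 0.98153
(2) 1.73 × 19.6 × 0.115 × 0.245 = 0.95536
Highest is cycle (1) at 0.9815 (≤1, no arbitrage).

0.9815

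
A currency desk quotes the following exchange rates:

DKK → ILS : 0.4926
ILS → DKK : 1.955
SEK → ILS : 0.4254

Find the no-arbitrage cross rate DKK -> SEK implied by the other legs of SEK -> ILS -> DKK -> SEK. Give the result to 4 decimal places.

1.2024

Known legs of the cycle: 0.4254 × 1.955 = 0.831657
For no arbitrage the full-cycle product must be 1, so the missing rate is 1 / 0.831657 ≈ 1.202419.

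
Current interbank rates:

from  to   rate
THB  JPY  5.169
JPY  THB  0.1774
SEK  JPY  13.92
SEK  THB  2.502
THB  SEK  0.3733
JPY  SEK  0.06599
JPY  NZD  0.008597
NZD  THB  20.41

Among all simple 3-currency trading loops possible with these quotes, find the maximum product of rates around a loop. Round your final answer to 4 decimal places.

THB→SEK→JPY→THB: 0.3733 × 13.92 × 0.1774 = 0.92183
THB→JPY→NZD→THB: 5.169 × 0.008597 × 20.41 = 0.90698
THB→JPY→SEK→THB: 5.169 × 0.06599 × 2.502 = 0.85344
Maximum is THB→SEK→JPY→THB at 0.9218; no arbitrage — every cycle loses value.

0.9218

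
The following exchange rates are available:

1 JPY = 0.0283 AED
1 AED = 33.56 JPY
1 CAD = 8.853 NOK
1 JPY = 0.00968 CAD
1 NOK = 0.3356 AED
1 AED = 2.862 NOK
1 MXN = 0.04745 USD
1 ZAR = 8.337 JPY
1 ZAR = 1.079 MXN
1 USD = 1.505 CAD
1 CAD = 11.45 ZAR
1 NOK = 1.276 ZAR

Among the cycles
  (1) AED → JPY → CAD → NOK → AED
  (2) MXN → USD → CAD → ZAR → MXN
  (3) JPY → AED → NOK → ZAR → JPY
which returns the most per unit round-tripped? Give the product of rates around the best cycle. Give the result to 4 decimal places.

0.9652

(1) 33.56 × 0.00968 × 8.853 × 0.3356 = 0.96518
(2) 0.04745 × 1.505 × 11.45 × 1.079 = 0.88227
(3) 0.0283 × 2.862 × 1.276 × 8.337 = 0.86162
Highest is cycle (1) at 0.9652 (≤1, no arbitrage).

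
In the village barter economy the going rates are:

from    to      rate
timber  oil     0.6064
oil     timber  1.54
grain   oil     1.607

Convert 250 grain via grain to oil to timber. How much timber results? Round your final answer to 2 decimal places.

250 grain × 1.607 = 401.75 oil
401.75 oil × 1.54 = 618.695 timber

618.70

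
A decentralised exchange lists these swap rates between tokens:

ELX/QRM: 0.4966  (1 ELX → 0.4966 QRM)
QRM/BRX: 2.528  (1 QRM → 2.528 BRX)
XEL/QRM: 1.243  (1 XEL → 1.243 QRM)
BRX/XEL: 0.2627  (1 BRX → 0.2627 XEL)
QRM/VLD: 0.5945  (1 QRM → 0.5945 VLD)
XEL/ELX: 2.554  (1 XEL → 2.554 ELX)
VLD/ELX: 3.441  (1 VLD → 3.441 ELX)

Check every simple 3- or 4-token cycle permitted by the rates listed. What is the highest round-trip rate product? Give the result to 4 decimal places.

1.0159

VLD→ELX→QRM→VLD: 3.441 × 0.4966 × 0.5945 = 1.01588
BRX→XEL→ELX→QRM→BRX: 0.2627 × 2.554 × 0.4966 × 2.528 = 0.84230
BRX→XEL→QRM→BRX: 0.2627 × 1.243 × 2.528 = 0.82548
Maximum is VLD→ELX→QRM→VLD at 1.0159; arbitrage exists.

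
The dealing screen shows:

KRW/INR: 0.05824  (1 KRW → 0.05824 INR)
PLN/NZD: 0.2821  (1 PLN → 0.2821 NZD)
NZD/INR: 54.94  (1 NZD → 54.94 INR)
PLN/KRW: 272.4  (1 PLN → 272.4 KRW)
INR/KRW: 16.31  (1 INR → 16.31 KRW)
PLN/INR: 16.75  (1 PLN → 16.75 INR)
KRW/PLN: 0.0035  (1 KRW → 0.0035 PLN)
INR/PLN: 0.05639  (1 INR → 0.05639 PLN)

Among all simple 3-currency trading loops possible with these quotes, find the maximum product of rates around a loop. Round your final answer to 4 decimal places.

INR→KRW→PLN→INR: 16.31 × 0.0035 × 16.75 = 0.95617
INR→PLN→KRW→INR: 0.05639 × 272.4 × 0.05824 = 0.89460
NZD→INR→PLN→NZD: 54.94 × 0.05639 × 0.2821 = 0.87396
Maximum is INR→KRW→PLN→INR at 0.9562; no arbitrage — every cycle loses value.

0.9562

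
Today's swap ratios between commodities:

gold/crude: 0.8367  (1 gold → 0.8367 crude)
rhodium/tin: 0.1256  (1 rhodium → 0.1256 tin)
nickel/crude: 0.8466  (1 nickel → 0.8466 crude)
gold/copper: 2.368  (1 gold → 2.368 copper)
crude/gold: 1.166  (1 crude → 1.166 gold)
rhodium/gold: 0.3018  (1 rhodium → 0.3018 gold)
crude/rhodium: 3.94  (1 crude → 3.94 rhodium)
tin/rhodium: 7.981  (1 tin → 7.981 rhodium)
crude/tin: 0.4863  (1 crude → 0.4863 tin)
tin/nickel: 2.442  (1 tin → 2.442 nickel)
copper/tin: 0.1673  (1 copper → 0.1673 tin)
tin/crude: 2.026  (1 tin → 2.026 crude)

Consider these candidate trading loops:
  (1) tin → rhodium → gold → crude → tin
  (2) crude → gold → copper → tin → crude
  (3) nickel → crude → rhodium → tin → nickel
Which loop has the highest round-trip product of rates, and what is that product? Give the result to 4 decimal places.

1.0231

(1) 7.981 × 0.3018 × 0.8367 × 0.4863 = 0.98006
(2) 1.166 × 2.368 × 0.1673 × 2.026 = 0.93587
(3) 0.8466 × 3.94 × 0.1256 × 2.442 = 1.02308
Highest is cycle (3) at 1.0231 (>1, arbitrage).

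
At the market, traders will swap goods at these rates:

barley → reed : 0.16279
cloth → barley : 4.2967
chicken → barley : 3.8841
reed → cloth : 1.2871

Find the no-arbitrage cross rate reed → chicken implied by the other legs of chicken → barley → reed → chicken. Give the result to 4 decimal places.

Known legs of the cycle: 3.8841 × 0.16279 = 0.632292639
For no arbitrage the full-cycle product must be 1, so the missing rate is 1 / 0.632292639 ≈ 1.581546.

1.5815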